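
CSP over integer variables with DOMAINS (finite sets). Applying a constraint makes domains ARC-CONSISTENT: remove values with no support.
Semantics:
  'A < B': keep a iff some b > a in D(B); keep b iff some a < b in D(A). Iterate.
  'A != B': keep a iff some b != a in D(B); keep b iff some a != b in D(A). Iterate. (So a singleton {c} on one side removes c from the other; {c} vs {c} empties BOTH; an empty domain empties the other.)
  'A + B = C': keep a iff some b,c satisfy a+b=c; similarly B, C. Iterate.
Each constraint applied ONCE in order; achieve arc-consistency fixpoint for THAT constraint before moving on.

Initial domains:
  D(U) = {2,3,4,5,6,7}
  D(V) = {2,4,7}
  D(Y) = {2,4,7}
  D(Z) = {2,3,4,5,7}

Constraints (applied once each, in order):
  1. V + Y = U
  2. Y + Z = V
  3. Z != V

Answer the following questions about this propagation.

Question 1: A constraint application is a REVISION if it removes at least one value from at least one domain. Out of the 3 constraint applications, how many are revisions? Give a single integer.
Answer: 2

Derivation:
Constraint 1 (V + Y = U) on D(V)={2,4,7} D(Y)={2,4,7} D(U)={2,3,4,5,6,7}: V {2,4,7}->{2,4}; Y {2,4,7}->{2,4}; U {2,3,4,5,6,7}->{4,6} => REVISION
Constraint 2 (Y + Z = V) on D(Y)={2,4} D(Z)={2,3,4,5,7} D(V)={2,4}: Y {2,4}->{2}; Z {2,3,4,5,7}->{2}; V {2,4}->{4} => REVISION
Constraint 3 (Z != V) on D(Z)={2} D(V)={4}: no change => not a revision
Total revisions = 2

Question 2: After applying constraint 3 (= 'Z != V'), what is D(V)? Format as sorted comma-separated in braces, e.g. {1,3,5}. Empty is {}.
Constraint 1 (V + Y = U) on D(V)={2,4,7} D(Y)={2,4,7} D(U)={2,3,4,5,6,7}: V {2,4,7}->{2,4}; Y {2,4,7}->{2,4}; U {2,3,4,5,6,7}->{4,6}
Constraint 2 (Y + Z = V) on D(Y)={2,4} D(Z)={2,3,4,5,7} D(V)={2,4}: Y {2,4}->{2}; Z {2,3,4,5,7}->{2}; V {2,4}->{4}
Constraint 3 (Z != V) on D(Z)={2} D(V)={4}: no change
So after constraint 3: D(V) = {4}

Answer: {4}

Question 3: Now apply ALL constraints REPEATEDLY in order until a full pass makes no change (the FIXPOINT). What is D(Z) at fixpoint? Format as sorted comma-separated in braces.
pass 0 (initial): D(Z)={2,3,4,5,7}
pass 1: U {2,3,4,5,6,7}->{4,6}; V {2,4,7}->{4}; Y {2,4,7}->{2}; Z {2,3,4,5,7}->{2}
pass 2: U {4,6}->{6}
pass 3: no change
Fixpoint after 3 passes: D(Z) = {2}

Answer: {2}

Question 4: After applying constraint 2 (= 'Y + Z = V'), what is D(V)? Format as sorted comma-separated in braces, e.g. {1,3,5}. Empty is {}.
Answer: {4}

Derivation:
Constraint 1 (V + Y = U) on D(V)={2,4,7} D(Y)={2,4,7} D(U)={2,3,4,5,6,7}: V {2,4,7}->{2,4}; Y {2,4,7}->{2,4}; U {2,3,4,5,6,7}->{4,6}
Constraint 2 (Y + Z = V) on D(Y)={2,4} D(Z)={2,3,4,5,7} D(V)={2,4}: Y {2,4}->{2}; Z {2,3,4,5,7}->{2}; V {2,4}->{4}
So after constraint 2: D(V) = {4}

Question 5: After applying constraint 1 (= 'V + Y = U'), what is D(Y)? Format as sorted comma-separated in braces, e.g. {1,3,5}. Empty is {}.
Constraint 1 (V + Y = U) on D(V)={2,4,7} D(Y)={2,4,7} D(U)={2,3,4,5,6,7}: V {2,4,7}->{2,4}; Y {2,4,7}->{2,4}; U {2,3,4,5,6,7}->{4,6}
So after constraint 1: D(Y) = {2,4}

Answer: {2,4}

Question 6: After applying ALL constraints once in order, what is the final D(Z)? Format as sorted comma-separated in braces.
Answer: {2}

Derivation:
Constraint 1 (V + Y = U) on D(V)={2,4,7} D(Y)={2,4,7} D(U)={2,3,4,5,6,7}: V {2,4,7}->{2,4}; Y {2,4,7}->{2,4}; U {2,3,4,5,6,7}->{4,6}
Constraint 2 (Y + Z = V) on D(Y)={2,4} D(Z)={2,3,4,5,7} D(V)={2,4}: Y {2,4}->{2}; Z {2,3,4,5,7}->{2}; V {2,4}->{4}
Constraint 3 (Z != V) on D(Z)={2} D(V)={4}: no change
So after all 3 constraints: D(Z) = {2}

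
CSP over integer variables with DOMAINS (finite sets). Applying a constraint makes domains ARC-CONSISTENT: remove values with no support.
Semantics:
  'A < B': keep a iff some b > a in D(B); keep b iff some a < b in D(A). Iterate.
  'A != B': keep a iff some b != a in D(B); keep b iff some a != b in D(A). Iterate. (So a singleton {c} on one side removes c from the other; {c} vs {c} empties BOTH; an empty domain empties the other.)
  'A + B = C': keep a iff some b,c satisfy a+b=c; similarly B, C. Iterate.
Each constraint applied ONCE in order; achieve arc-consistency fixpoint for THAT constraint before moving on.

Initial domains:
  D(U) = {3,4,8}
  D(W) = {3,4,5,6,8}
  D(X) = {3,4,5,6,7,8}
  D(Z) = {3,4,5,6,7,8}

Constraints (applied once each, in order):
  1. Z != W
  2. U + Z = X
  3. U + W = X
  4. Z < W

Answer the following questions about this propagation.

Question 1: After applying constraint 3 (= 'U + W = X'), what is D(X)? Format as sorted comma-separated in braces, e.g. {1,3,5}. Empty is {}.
Answer: {6,7,8}

Derivation:
Constraint 1 (Z != W) on D(Z)={3,4,5,6,7,8} D(W)={3,4,5,6,8}: no change
Constraint 2 (U + Z = X) on D(U)={3,4,8} D(Z)={3,4,5,6,7,8} D(X)={3,4,5,6,7,8}: U {3,4,8}->{3,4}; Z {3,4,5,6,7,8}->{3,4,5}; X {3,4,5,6,7,8}->{6,7,8}
Constraint 3 (U + W = X) on D(U)={3,4} D(W)={3,4,5,6,8} D(X)={6,7,8}: W {3,4,5,6,8}->{3,4,5}
So after constraint 3: D(X) = {6,7,8}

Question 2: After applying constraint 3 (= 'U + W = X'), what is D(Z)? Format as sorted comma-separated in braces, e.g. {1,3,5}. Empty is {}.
Constraint 1 (Z != W) on D(Z)={3,4,5,6,7,8} D(W)={3,4,5,6,8}: no change
Constraint 2 (U + Z = X) on D(U)={3,4,8} D(Z)={3,4,5,6,7,8} D(X)={3,4,5,6,7,8}: U {3,4,8}->{3,4}; Z {3,4,5,6,7,8}->{3,4,5}; X {3,4,5,6,7,8}->{6,7,8}
Constraint 3 (U + W = X) on D(U)={3,4} D(W)={3,4,5,6,8} D(X)={6,7,8}: W {3,4,5,6,8}->{3,4,5}
So after constraint 3: D(Z) = {3,4,5}

Answer: {3,4,5}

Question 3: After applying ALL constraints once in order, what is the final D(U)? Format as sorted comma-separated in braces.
Answer: {3,4}

Derivation:
Constraint 1 (Z != W) on D(Z)={3,4,5,6,7,8} D(W)={3,4,5,6,8}: no change
Constraint 2 (U + Z = X) on D(U)={3,4,8} D(Z)={3,4,5,6,7,8} D(X)={3,4,5,6,7,8}: U {3,4,8}->{3,4}; Z {3,4,5,6,7,8}->{3,4,5}; X {3,4,5,6,7,8}->{6,7,8}
Constraint 3 (U + W = X) on D(U)={3,4} D(W)={3,4,5,6,8} D(X)={6,7,8}: W {3,4,5,6,8}->{3,4,5}
Constraint 4 (Z < W) on D(Z)={3,4,5} D(W)={3,4,5}: Z {3,4,5}->{3,4}; W {3,4,5}->{4,5}
So after all 4 constraints: D(U) = {3,4}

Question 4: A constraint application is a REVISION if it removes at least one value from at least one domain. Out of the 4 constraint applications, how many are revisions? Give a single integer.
Answer: 3

Derivation:
Constraint 1 (Z != W) on D(Z)={3,4,5,6,7,8} D(W)={3,4,5,6,8}: no change => not a revision
Constraint 2 (U + Z = X) on D(U)={3,4,8} D(Z)={3,4,5,6,7,8} D(X)={3,4,5,6,7,8}: U {3,4,8}->{3,4}; Z {3,4,5,6,7,8}->{3,4,5}; X {3,4,5,6,7,8}->{6,7,8} => REVISION
Constraint 3 (U + W = X) on D(U)={3,4} D(W)={3,4,5,6,8} D(X)={6,7,8}: W {3,4,5,6,8}->{3,4,5} => REVISION
Constraint 4 (Z < W) on D(Z)={3,4,5} D(W)={3,4,5}: Z {3,4,5}->{3,4}; W {3,4,5}->{4,5} => REVISION
Total revisions = 3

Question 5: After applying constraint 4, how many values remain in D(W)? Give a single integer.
Answer: 2

Derivation:
Constraint 1 (Z != W) on D(Z)={3,4,5,6,7,8} D(W)={3,4,5,6,8}: no change
Constraint 2 (U + Z = X) on D(U)={3,4,8} D(Z)={3,4,5,6,7,8} D(X)={3,4,5,6,7,8}: U {3,4,8}->{3,4}; Z {3,4,5,6,7,8}->{3,4,5}; X {3,4,5,6,7,8}->{6,7,8}
Constraint 3 (U + W = X) on D(U)={3,4} D(W)={3,4,5,6,8} D(X)={6,7,8}: W {3,4,5,6,8}->{3,4,5}
Constraint 4 (Z < W) on D(Z)={3,4,5} D(W)={3,4,5}: Z {3,4,5}->{3,4}; W {3,4,5}->{4,5}
So after constraint 4: D(W)={4,5}, size = 2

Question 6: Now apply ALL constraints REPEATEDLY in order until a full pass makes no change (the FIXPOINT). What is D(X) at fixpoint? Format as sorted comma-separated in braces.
pass 0 (initial): D(X)={3,4,5,6,7,8}
pass 1: U {3,4,8}->{3,4}; W {3,4,5,6,8}->{4,5}; X {3,4,5,6,7,8}->{6,7,8}; Z {3,4,5,6,7,8}->{3,4}
pass 2: X {6,7,8}->{7,8}
pass 3: no change
Fixpoint after 3 passes: D(X) = {7,8}

Answer: {7,8}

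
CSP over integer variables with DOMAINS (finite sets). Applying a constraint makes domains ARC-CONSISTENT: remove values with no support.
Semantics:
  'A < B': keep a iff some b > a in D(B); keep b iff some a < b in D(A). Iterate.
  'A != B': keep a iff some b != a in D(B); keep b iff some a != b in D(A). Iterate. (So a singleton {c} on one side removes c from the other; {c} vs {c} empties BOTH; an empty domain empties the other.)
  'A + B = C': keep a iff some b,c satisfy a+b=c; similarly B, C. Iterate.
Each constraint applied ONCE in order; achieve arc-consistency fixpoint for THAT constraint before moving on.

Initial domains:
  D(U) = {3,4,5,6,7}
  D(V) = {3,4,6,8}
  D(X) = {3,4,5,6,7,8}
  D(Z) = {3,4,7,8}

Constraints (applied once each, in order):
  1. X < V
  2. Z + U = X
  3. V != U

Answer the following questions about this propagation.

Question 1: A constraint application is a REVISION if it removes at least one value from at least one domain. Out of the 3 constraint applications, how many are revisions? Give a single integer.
Constraint 1 (X < V) on D(X)={3,4,5,6,7,8} D(V)={3,4,6,8}: X {3,4,5,6,7,8}->{3,4,5,6,7}; V {3,4,6,8}->{4,6,8} => REVISION
Constraint 2 (Z + U = X) on D(Z)={3,4,7,8} D(U)={3,4,5,6,7} D(X)={3,4,5,6,7}: Z {3,4,7,8}->{3,4}; U {3,4,5,6,7}->{3,4}; X {3,4,5,6,7}->{6,7} => REVISION
Constraint 3 (V != U) on D(V)={4,6,8} D(U)={3,4}: no change => not a revision
Total revisions = 2

Answer: 2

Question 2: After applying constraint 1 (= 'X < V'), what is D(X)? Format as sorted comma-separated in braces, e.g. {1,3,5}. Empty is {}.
Answer: {3,4,5,6,7}

Derivation:
Constraint 1 (X < V) on D(X)={3,4,5,6,7,8} D(V)={3,4,6,8}: X {3,4,5,6,7,8}->{3,4,5,6,7}; V {3,4,6,8}->{4,6,8}
So after constraint 1: D(X) = {3,4,5,6,7}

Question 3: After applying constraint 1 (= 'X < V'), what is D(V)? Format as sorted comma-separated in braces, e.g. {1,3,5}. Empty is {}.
Constraint 1 (X < V) on D(X)={3,4,5,6,7,8} D(V)={3,4,6,8}: X {3,4,5,6,7,8}->{3,4,5,6,7}; V {3,4,6,8}->{4,6,8}
So after constraint 1: D(V) = {4,6,8}

Answer: {4,6,8}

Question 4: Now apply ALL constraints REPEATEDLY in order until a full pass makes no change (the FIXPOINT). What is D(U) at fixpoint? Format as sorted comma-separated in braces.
pass 0 (initial): D(U)={3,4,5,6,7}
pass 1: U {3,4,5,6,7}->{3,4}; V {3,4,6,8}->{4,6,8}; X {3,4,5,6,7,8}->{6,7}; Z {3,4,7,8}->{3,4}
pass 2: V {4,6,8}->{8}
pass 3: no change
Fixpoint after 3 passes: D(U) = {3,4}

Answer: {3,4}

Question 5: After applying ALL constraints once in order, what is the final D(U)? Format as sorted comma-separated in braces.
Constraint 1 (X < V) on D(X)={3,4,5,6,7,8} D(V)={3,4,6,8}: X {3,4,5,6,7,8}->{3,4,5,6,7}; V {3,4,6,8}->{4,6,8}
Constraint 2 (Z + U = X) on D(Z)={3,4,7,8} D(U)={3,4,5,6,7} D(X)={3,4,5,6,7}: Z {3,4,7,8}->{3,4}; U {3,4,5,6,7}->{3,4}; X {3,4,5,6,7}->{6,7}
Constraint 3 (V != U) on D(V)={4,6,8} D(U)={3,4}: no change
So after all 3 constraints: D(U) = {3,4}

Answer: {3,4}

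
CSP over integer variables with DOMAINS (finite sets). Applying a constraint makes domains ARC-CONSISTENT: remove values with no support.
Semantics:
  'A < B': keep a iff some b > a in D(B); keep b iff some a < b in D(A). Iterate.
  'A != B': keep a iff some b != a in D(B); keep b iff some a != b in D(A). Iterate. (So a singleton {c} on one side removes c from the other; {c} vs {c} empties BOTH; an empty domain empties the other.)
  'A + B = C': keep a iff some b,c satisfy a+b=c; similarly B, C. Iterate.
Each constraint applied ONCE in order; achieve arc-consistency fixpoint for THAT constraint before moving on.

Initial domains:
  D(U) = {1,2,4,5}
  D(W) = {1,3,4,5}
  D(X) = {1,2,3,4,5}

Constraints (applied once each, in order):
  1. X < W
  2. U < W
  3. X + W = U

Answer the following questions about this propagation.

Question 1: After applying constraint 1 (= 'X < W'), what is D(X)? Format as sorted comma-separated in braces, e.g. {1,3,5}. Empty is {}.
Constraint 1 (X < W) on D(X)={1,2,3,4,5} D(W)={1,3,4,5}: X {1,2,3,4,5}->{1,2,3,4}; W {1,3,4,5}->{3,4,5}
So after constraint 1: D(X) = {1,2,3,4}

Answer: {1,2,3,4}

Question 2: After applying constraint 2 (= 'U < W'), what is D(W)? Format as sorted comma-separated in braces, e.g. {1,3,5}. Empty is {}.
Constraint 1 (X < W) on D(X)={1,2,3,4,5} D(W)={1,3,4,5}: X {1,2,3,4,5}->{1,2,3,4}; W {1,3,4,5}->{3,4,5}
Constraint 2 (U < W) on D(U)={1,2,4,5} D(W)={3,4,5}: U {1,2,4,5}->{1,2,4}
So after constraint 2: D(W) = {3,4,5}

Answer: {3,4,5}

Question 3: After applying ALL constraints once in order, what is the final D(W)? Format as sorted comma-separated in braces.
Answer: {3}

Derivation:
Constraint 1 (X < W) on D(X)={1,2,3,4,5} D(W)={1,3,4,5}: X {1,2,3,4,5}->{1,2,3,4}; W {1,3,4,5}->{3,4,5}
Constraint 2 (U < W) on D(U)={1,2,4,5} D(W)={3,4,5}: U {1,2,4,5}->{1,2,4}
Constraint 3 (X + W = U) on D(X)={1,2,3,4} D(W)={3,4,5} D(U)={1,2,4}: X {1,2,3,4}->{1}; W {3,4,5}->{3}; U {1,2,4}->{4}
So after all 3 constraints: D(W) = {3}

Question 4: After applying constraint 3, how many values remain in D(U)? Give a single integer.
Constraint 1 (X < W) on D(X)={1,2,3,4,5} D(W)={1,3,4,5}: X {1,2,3,4,5}->{1,2,3,4}; W {1,3,4,5}->{3,4,5}
Constraint 2 (U < W) on D(U)={1,2,4,5} D(W)={3,4,5}: U {1,2,4,5}->{1,2,4}
Constraint 3 (X + W = U) on D(X)={1,2,3,4} D(W)={3,4,5} D(U)={1,2,4}: X {1,2,3,4}->{1}; W {3,4,5}->{3}; U {1,2,4}->{4}
So after constraint 3: D(U)={4}, size = 1

Answer: 1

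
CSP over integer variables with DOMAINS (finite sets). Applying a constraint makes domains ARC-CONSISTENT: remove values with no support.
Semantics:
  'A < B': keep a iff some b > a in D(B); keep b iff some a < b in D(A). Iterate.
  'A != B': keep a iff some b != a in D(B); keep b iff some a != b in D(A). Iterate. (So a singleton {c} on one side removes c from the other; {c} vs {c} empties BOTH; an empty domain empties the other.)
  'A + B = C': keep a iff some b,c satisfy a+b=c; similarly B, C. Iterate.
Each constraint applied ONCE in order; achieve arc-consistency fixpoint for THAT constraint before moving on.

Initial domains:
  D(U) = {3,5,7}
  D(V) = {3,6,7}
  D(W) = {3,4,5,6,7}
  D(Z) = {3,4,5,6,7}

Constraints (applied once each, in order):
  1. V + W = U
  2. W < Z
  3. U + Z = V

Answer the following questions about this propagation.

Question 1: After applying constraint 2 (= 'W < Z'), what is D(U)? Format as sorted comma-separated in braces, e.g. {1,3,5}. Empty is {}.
Constraint 1 (V + W = U) on D(V)={3,6,7} D(W)={3,4,5,6,7} D(U)={3,5,7}: V {3,6,7}->{3}; W {3,4,5,6,7}->{4}; U {3,5,7}->{7}
Constraint 2 (W < Z) on D(W)={4} D(Z)={3,4,5,6,7}: Z {3,4,5,6,7}->{5,6,7}
So after constraint 2: D(U) = {7}

Answer: {7}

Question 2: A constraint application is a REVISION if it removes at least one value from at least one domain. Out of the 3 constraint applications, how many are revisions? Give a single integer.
Answer: 3

Derivation:
Constraint 1 (V + W = U) on D(V)={3,6,7} D(W)={3,4,5,6,7} D(U)={3,5,7}: V {3,6,7}->{3}; W {3,4,5,6,7}->{4}; U {3,5,7}->{7} => REVISION
Constraint 2 (W < Z) on D(W)={4} D(Z)={3,4,5,6,7}: Z {3,4,5,6,7}->{5,6,7} => REVISION
Constraint 3 (U + Z = V) on D(U)={7} D(Z)={5,6,7} D(V)={3}: U {7}->{}; Z {5,6,7}->{}; V {3}->{} => REVISION
Total revisions = 3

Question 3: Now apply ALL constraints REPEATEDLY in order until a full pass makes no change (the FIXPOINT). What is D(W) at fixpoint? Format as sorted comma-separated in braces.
Answer: {}

Derivation:
pass 0 (initial): D(W)={3,4,5,6,7}
pass 1: U {3,5,7}->{}; V {3,6,7}->{}; W {3,4,5,6,7}->{4}; Z {3,4,5,6,7}->{}
pass 2: W {4}->{}
pass 3: no change
Fixpoint after 3 passes: D(W) = {}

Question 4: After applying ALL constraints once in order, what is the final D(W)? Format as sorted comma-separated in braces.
Constraint 1 (V + W = U) on D(V)={3,6,7} D(W)={3,4,5,6,7} D(U)={3,5,7}: V {3,6,7}->{3}; W {3,4,5,6,7}->{4}; U {3,5,7}->{7}
Constraint 2 (W < Z) on D(W)={4} D(Z)={3,4,5,6,7}: Z {3,4,5,6,7}->{5,6,7}
Constraint 3 (U + Z = V) on D(U)={7} D(Z)={5,6,7} D(V)={3}: U {7}->{}; Z {5,6,7}->{}; V {3}->{}
So after all 3 constraints: D(W) = {4}

Answer: {4}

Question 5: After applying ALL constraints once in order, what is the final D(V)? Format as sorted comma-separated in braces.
Answer: {}

Derivation:
Constraint 1 (V + W = U) on D(V)={3,6,7} D(W)={3,4,5,6,7} D(U)={3,5,7}: V {3,6,7}->{3}; W {3,4,5,6,7}->{4}; U {3,5,7}->{7}
Constraint 2 (W < Z) on D(W)={4} D(Z)={3,4,5,6,7}: Z {3,4,5,6,7}->{5,6,7}
Constraint 3 (U + Z = V) on D(U)={7} D(Z)={5,6,7} D(V)={3}: U {7}->{}; Z {5,6,7}->{}; V {3}->{}
So after all 3 constraints: D(V) = {}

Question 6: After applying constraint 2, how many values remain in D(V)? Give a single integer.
Constraint 1 (V + W = U) on D(V)={3,6,7} D(W)={3,4,5,6,7} D(U)={3,5,7}: V {3,6,7}->{3}; W {3,4,5,6,7}->{4}; U {3,5,7}->{7}
Constraint 2 (W < Z) on D(W)={4} D(Z)={3,4,5,6,7}: Z {3,4,5,6,7}->{5,6,7}
So after constraint 2: D(V)={3}, size = 1

Answer: 1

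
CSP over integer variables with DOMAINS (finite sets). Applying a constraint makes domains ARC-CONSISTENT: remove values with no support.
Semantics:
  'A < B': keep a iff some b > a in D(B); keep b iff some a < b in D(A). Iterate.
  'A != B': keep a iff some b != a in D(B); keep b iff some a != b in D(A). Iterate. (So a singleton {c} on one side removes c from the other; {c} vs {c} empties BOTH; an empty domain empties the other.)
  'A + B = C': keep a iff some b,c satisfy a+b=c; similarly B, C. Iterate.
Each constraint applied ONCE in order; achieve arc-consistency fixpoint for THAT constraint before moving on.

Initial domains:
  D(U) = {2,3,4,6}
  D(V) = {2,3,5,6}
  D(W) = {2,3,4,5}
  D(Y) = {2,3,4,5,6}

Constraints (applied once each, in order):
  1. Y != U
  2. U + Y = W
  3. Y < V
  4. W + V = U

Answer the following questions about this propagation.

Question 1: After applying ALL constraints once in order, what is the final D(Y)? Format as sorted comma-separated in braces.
Answer: {2,3}

Derivation:
Constraint 1 (Y != U) on D(Y)={2,3,4,5,6} D(U)={2,3,4,6}: no change
Constraint 2 (U + Y = W) on D(U)={2,3,4,6} D(Y)={2,3,4,5,6} D(W)={2,3,4,5}: U {2,3,4,6}->{2,3}; Y {2,3,4,5,6}->{2,3}; W {2,3,4,5}->{4,5}
Constraint 3 (Y < V) on D(Y)={2,3} D(V)={2,3,5,6}: V {2,3,5,6}->{3,5,6}
Constraint 4 (W + V = U) on D(W)={4,5} D(V)={3,5,6} D(U)={2,3}: W {4,5}->{}; V {3,5,6}->{}; U {2,3}->{}
So after all 4 constraints: D(Y) = {2,3}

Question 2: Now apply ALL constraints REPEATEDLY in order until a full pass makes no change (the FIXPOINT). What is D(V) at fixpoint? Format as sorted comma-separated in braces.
pass 0 (initial): D(V)={2,3,5,6}
pass 1: U {2,3,4,6}->{}; V {2,3,5,6}->{}; W {2,3,4,5}->{}; Y {2,3,4,5,6}->{2,3}
pass 2: Y {2,3}->{}
pass 3: no change
Fixpoint after 3 passes: D(V) = {}

Answer: {}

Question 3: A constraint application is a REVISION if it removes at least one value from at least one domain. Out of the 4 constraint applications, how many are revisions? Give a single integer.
Answer: 3

Derivation:
Constraint 1 (Y != U) on D(Y)={2,3,4,5,6} D(U)={2,3,4,6}: no change => not a revision
Constraint 2 (U + Y = W) on D(U)={2,3,4,6} D(Y)={2,3,4,5,6} D(W)={2,3,4,5}: U {2,3,4,6}->{2,3}; Y {2,3,4,5,6}->{2,3}; W {2,3,4,5}->{4,5} => REVISION
Constraint 3 (Y < V) on D(Y)={2,3} D(V)={2,3,5,6}: V {2,3,5,6}->{3,5,6} => REVISION
Constraint 4 (W + V = U) on D(W)={4,5} D(V)={3,5,6} D(U)={2,3}: W {4,5}->{}; V {3,5,6}->{}; U {2,3}->{} => REVISION
Total revisions = 3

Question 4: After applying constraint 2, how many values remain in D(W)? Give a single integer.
Answer: 2

Derivation:
Constraint 1 (Y != U) on D(Y)={2,3,4,5,6} D(U)={2,3,4,6}: no change
Constraint 2 (U + Y = W) on D(U)={2,3,4,6} D(Y)={2,3,4,5,6} D(W)={2,3,4,5}: U {2,3,4,6}->{2,3}; Y {2,3,4,5,6}->{2,3}; W {2,3,4,5}->{4,5}
So after constraint 2: D(W)={4,5}, size = 2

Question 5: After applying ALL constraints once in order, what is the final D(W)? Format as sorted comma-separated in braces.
Answer: {}

Derivation:
Constraint 1 (Y != U) on D(Y)={2,3,4,5,6} D(U)={2,3,4,6}: no change
Constraint 2 (U + Y = W) on D(U)={2,3,4,6} D(Y)={2,3,4,5,6} D(W)={2,3,4,5}: U {2,3,4,6}->{2,3}; Y {2,3,4,5,6}->{2,3}; W {2,3,4,5}->{4,5}
Constraint 3 (Y < V) on D(Y)={2,3} D(V)={2,3,5,6}: V {2,3,5,6}->{3,5,6}
Constraint 4 (W + V = U) on D(W)={4,5} D(V)={3,5,6} D(U)={2,3}: W {4,5}->{}; V {3,5,6}->{}; U {2,3}->{}
So after all 4 constraints: D(W) = {}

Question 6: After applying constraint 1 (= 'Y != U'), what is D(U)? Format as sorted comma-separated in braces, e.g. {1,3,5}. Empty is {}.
Constraint 1 (Y != U) on D(Y)={2,3,4,5,6} D(U)={2,3,4,6}: no change
So after constraint 1: D(U) = {2,3,4,6}

Answer: {2,3,4,6}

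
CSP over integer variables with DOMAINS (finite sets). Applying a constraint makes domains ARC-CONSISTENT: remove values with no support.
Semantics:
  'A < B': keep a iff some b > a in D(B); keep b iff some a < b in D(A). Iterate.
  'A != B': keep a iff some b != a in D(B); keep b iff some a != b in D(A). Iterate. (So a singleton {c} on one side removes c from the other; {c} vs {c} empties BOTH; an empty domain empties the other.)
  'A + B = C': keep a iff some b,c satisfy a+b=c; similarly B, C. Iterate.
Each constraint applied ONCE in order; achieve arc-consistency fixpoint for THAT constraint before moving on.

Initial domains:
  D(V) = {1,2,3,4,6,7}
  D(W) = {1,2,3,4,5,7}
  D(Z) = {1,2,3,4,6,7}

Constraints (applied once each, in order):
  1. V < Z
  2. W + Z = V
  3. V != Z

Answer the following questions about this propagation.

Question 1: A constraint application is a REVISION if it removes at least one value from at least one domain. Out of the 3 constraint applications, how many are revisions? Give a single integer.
Answer: 2

Derivation:
Constraint 1 (V < Z) on D(V)={1,2,3,4,6,7} D(Z)={1,2,3,4,6,7}: V {1,2,3,4,6,7}->{1,2,3,4,6}; Z {1,2,3,4,6,7}->{2,3,4,6,7} => REVISION
Constraint 2 (W + Z = V) on D(W)={1,2,3,4,5,7} D(Z)={2,3,4,6,7} D(V)={1,2,3,4,6}: W {1,2,3,4,5,7}->{1,2,3,4}; Z {2,3,4,6,7}->{2,3,4}; V {1,2,3,4,6}->{3,4,6} => REVISION
Constraint 3 (V != Z) on D(V)={3,4,6} D(Z)={2,3,4}: no change => not a revision
Total revisions = 2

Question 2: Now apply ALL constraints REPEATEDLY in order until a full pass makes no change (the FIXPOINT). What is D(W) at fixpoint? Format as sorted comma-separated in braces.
Answer: {}

Derivation:
pass 0 (initial): D(W)={1,2,3,4,5,7}
pass 1: V {1,2,3,4,6,7}->{3,4,6}; W {1,2,3,4,5,7}->{1,2,3,4}; Z {1,2,3,4,6,7}->{2,3,4}
pass 2: V {3,4,6}->{}; W {1,2,3,4}->{}; Z {2,3,4}->{}
pass 3: no change
Fixpoint after 3 passes: D(W) = {}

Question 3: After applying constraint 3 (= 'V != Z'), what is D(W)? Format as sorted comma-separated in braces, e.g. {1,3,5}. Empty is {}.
Answer: {1,2,3,4}

Derivation:
Constraint 1 (V < Z) on D(V)={1,2,3,4,6,7} D(Z)={1,2,3,4,6,7}: V {1,2,3,4,6,7}->{1,2,3,4,6}; Z {1,2,3,4,6,7}->{2,3,4,6,7}
Constraint 2 (W + Z = V) on D(W)={1,2,3,4,5,7} D(Z)={2,3,4,6,7} D(V)={1,2,3,4,6}: W {1,2,3,4,5,7}->{1,2,3,4}; Z {2,3,4,6,7}->{2,3,4}; V {1,2,3,4,6}->{3,4,6}
Constraint 3 (V != Z) on D(V)={3,4,6} D(Z)={2,3,4}: no change
So after constraint 3: D(W) = {1,2,3,4}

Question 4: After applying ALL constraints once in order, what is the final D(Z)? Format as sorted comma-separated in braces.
Constraint 1 (V < Z) on D(V)={1,2,3,4,6,7} D(Z)={1,2,3,4,6,7}: V {1,2,3,4,6,7}->{1,2,3,4,6}; Z {1,2,3,4,6,7}->{2,3,4,6,7}
Constraint 2 (W + Z = V) on D(W)={1,2,3,4,5,7} D(Z)={2,3,4,6,7} D(V)={1,2,3,4,6}: W {1,2,3,4,5,7}->{1,2,3,4}; Z {2,3,4,6,7}->{2,3,4}; V {1,2,3,4,6}->{3,4,6}
Constraint 3 (V != Z) on D(V)={3,4,6} D(Z)={2,3,4}: no change
So after all 3 constraints: D(Z) = {2,3,4}

Answer: {2,3,4}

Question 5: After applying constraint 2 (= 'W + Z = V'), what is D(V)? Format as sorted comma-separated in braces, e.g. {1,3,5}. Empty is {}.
Answer: {3,4,6}

Derivation:
Constraint 1 (V < Z) on D(V)={1,2,3,4,6,7} D(Z)={1,2,3,4,6,7}: V {1,2,3,4,6,7}->{1,2,3,4,6}; Z {1,2,3,4,6,7}->{2,3,4,6,7}
Constraint 2 (W + Z = V) on D(W)={1,2,3,4,5,7} D(Z)={2,3,4,6,7} D(V)={1,2,3,4,6}: W {1,2,3,4,5,7}->{1,2,3,4}; Z {2,3,4,6,7}->{2,3,4}; V {1,2,3,4,6}->{3,4,6}
So after constraint 2: D(V) = {3,4,6}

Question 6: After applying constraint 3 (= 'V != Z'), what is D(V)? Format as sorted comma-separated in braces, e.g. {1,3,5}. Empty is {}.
Answer: {3,4,6}

Derivation:
Constraint 1 (V < Z) on D(V)={1,2,3,4,6,7} D(Z)={1,2,3,4,6,7}: V {1,2,3,4,6,7}->{1,2,3,4,6}; Z {1,2,3,4,6,7}->{2,3,4,6,7}
Constraint 2 (W + Z = V) on D(W)={1,2,3,4,5,7} D(Z)={2,3,4,6,7} D(V)={1,2,3,4,6}: W {1,2,3,4,5,7}->{1,2,3,4}; Z {2,3,4,6,7}->{2,3,4}; V {1,2,3,4,6}->{3,4,6}
Constraint 3 (V != Z) on D(V)={3,4,6} D(Z)={2,3,4}: no change
So after constraint 3: D(V) = {3,4,6}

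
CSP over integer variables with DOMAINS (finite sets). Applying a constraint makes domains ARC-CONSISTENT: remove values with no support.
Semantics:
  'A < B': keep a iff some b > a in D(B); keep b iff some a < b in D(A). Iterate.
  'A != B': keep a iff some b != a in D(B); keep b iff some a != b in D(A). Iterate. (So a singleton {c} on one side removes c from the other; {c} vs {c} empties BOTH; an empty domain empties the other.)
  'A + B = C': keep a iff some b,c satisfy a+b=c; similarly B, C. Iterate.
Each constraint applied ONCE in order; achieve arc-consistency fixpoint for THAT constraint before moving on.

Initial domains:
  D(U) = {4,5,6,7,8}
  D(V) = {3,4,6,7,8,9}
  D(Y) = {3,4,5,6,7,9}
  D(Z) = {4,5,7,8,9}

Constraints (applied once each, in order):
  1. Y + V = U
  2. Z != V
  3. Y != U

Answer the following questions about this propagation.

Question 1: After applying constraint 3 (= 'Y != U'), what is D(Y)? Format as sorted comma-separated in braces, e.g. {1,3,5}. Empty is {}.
Answer: {3,4,5}

Derivation:
Constraint 1 (Y + V = U) on D(Y)={3,4,5,6,7,9} D(V)={3,4,6,7,8,9} D(U)={4,5,6,7,8}: Y {3,4,5,6,7,9}->{3,4,5}; V {3,4,6,7,8,9}->{3,4}; U {4,5,6,7,8}->{6,7,8}
Constraint 2 (Z != V) on D(Z)={4,5,7,8,9} D(V)={3,4}: no change
Constraint 3 (Y != U) on D(Y)={3,4,5} D(U)={6,7,8}: no change
So after constraint 3: D(Y) = {3,4,5}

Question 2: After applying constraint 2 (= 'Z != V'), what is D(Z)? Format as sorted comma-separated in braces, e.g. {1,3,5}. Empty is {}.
Answer: {4,5,7,8,9}

Derivation:
Constraint 1 (Y + V = U) on D(Y)={3,4,5,6,7,9} D(V)={3,4,6,7,8,9} D(U)={4,5,6,7,8}: Y {3,4,5,6,7,9}->{3,4,5}; V {3,4,6,7,8,9}->{3,4}; U {4,5,6,7,8}->{6,7,8}
Constraint 2 (Z != V) on D(Z)={4,5,7,8,9} D(V)={3,4}: no change
So after constraint 2: D(Z) = {4,5,7,8,9}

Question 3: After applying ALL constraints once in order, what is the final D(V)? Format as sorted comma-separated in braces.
Constraint 1 (Y + V = U) on D(Y)={3,4,5,6,7,9} D(V)={3,4,6,7,8,9} D(U)={4,5,6,7,8}: Y {3,4,5,6,7,9}->{3,4,5}; V {3,4,6,7,8,9}->{3,4}; U {4,5,6,7,8}->{6,7,8}
Constraint 2 (Z != V) on D(Z)={4,5,7,8,9} D(V)={3,4}: no change
Constraint 3 (Y != U) on D(Y)={3,4,5} D(U)={6,7,8}: no change
So after all 3 constraints: D(V) = {3,4}

Answer: {3,4}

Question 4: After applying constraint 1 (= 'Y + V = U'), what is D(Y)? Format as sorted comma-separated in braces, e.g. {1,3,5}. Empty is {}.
Answer: {3,4,5}

Derivation:
Constraint 1 (Y + V = U) on D(Y)={3,4,5,6,7,9} D(V)={3,4,6,7,8,9} D(U)={4,5,6,7,8}: Y {3,4,5,6,7,9}->{3,4,5}; V {3,4,6,7,8,9}->{3,4}; U {4,5,6,7,8}->{6,7,8}
So after constraint 1: D(Y) = {3,4,5}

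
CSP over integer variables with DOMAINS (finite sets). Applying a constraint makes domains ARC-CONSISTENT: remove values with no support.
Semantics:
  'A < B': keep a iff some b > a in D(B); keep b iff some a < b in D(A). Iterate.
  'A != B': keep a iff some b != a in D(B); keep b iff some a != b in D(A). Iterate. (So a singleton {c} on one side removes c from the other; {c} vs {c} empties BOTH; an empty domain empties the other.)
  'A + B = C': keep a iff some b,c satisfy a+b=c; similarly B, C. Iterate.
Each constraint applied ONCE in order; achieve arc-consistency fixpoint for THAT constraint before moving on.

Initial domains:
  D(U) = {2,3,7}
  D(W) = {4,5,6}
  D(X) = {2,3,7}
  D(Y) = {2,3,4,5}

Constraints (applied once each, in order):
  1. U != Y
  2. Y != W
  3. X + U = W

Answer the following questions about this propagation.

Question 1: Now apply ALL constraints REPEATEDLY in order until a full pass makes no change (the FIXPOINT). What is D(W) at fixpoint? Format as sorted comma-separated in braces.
Answer: {4,5,6}

Derivation:
pass 0 (initial): D(W)={4,5,6}
pass 1: U {2,3,7}->{2,3}; X {2,3,7}->{2,3}
pass 2: no change
Fixpoint after 2 passes: D(W) = {4,5,6}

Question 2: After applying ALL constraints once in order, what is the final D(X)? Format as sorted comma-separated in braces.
Answer: {2,3}

Derivation:
Constraint 1 (U != Y) on D(U)={2,3,7} D(Y)={2,3,4,5}: no change
Constraint 2 (Y != W) on D(Y)={2,3,4,5} D(W)={4,5,6}: no change
Constraint 3 (X + U = W) on D(X)={2,3,7} D(U)={2,3,7} D(W)={4,5,6}: X {2,3,7}->{2,3}; U {2,3,7}->{2,3}
So after all 3 constraints: D(X) = {2,3}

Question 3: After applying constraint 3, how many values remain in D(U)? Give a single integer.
Constraint 1 (U != Y) on D(U)={2,3,7} D(Y)={2,3,4,5}: no change
Constraint 2 (Y != W) on D(Y)={2,3,4,5} D(W)={4,5,6}: no change
Constraint 3 (X + U = W) on D(X)={2,3,7} D(U)={2,3,7} D(W)={4,5,6}: X {2,3,7}->{2,3}; U {2,3,7}->{2,3}
So after constraint 3: D(U)={2,3}, size = 2

Answer: 2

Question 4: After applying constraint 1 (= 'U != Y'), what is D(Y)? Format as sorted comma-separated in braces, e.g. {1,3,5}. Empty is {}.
Constraint 1 (U != Y) on D(U)={2,3,7} D(Y)={2,3,4,5}: no change
So after constraint 1: D(Y) = {2,3,4,5}

Answer: {2,3,4,5}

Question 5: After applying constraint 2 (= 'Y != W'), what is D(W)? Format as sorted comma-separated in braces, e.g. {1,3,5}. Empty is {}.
Constraint 1 (U != Y) on D(U)={2,3,7} D(Y)={2,3,4,5}: no change
Constraint 2 (Y != W) on D(Y)={2,3,4,5} D(W)={4,5,6}: no change
So after constraint 2: D(W) = {4,5,6}

Answer: {4,5,6}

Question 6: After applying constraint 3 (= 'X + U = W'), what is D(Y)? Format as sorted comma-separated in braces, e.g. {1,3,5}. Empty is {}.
Constraint 1 (U != Y) on D(U)={2,3,7} D(Y)={2,3,4,5}: no change
Constraint 2 (Y != W) on D(Y)={2,3,4,5} D(W)={4,5,6}: no change
Constraint 3 (X + U = W) on D(X)={2,3,7} D(U)={2,3,7} D(W)={4,5,6}: X {2,3,7}->{2,3}; U {2,3,7}->{2,3}
So after constraint 3: D(Y) = {2,3,4,5}

Answer: {2,3,4,5}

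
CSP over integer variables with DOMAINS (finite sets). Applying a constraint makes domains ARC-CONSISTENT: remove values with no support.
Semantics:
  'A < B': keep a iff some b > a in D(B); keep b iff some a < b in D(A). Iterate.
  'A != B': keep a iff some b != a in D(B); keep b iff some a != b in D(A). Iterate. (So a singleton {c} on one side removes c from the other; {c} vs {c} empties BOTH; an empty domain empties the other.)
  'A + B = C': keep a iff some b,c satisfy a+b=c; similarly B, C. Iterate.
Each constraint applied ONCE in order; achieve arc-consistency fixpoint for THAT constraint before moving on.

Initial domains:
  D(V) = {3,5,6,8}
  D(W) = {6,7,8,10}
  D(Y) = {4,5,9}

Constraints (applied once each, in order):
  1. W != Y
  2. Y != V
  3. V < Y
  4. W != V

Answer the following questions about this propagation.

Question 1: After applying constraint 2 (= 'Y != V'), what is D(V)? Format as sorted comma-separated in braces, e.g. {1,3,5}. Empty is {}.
Constraint 1 (W != Y) on D(W)={6,7,8,10} D(Y)={4,5,9}: no change
Constraint 2 (Y != V) on D(Y)={4,5,9} D(V)={3,5,6,8}: no change
So after constraint 2: D(V) = {3,5,6,8}

Answer: {3,5,6,8}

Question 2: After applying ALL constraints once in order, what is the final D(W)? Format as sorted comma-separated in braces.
Answer: {6,7,8,10}

Derivation:
Constraint 1 (W != Y) on D(W)={6,7,8,10} D(Y)={4,5,9}: no change
Constraint 2 (Y != V) on D(Y)={4,5,9} D(V)={3,5,6,8}: no change
Constraint 3 (V < Y) on D(V)={3,5,6,8} D(Y)={4,5,9}: no change
Constraint 4 (W != V) on D(W)={6,7,8,10} D(V)={3,5,6,8}: no change
So after all 4 constraints: D(W) = {6,7,8,10}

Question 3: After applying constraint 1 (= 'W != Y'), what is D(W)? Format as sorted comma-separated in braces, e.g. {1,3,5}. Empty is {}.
Constraint 1 (W != Y) on D(W)={6,7,8,10} D(Y)={4,5,9}: no change
So after constraint 1: D(W) = {6,7,8,10}

Answer: {6,7,8,10}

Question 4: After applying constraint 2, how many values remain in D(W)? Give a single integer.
Answer: 4

Derivation:
Constraint 1 (W != Y) on D(W)={6,7,8,10} D(Y)={4,5,9}: no change
Constraint 2 (Y != V) on D(Y)={4,5,9} D(V)={3,5,6,8}: no change
So after constraint 2: D(W)={6,7,8,10}, size = 4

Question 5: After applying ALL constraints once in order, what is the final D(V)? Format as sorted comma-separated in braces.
Constraint 1 (W != Y) on D(W)={6,7,8,10} D(Y)={4,5,9}: no change
Constraint 2 (Y != V) on D(Y)={4,5,9} D(V)={3,5,6,8}: no change
Constraint 3 (V < Y) on D(V)={3,5,6,8} D(Y)={4,5,9}: no change
Constraint 4 (W != V) on D(W)={6,7,8,10} D(V)={3,5,6,8}: no change
So after all 4 constraints: D(V) = {3,5,6,8}

Answer: {3,5,6,8}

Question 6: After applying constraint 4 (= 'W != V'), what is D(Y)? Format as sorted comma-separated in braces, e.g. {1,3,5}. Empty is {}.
Answer: {4,5,9}

Derivation:
Constraint 1 (W != Y) on D(W)={6,7,8,10} D(Y)={4,5,9}: no change
Constraint 2 (Y != V) on D(Y)={4,5,9} D(V)={3,5,6,8}: no change
Constraint 3 (V < Y) on D(V)={3,5,6,8} D(Y)={4,5,9}: no change
Constraint 4 (W != V) on D(W)={6,7,8,10} D(V)={3,5,6,8}: no change
So after constraint 4: D(Y) = {4,5,9}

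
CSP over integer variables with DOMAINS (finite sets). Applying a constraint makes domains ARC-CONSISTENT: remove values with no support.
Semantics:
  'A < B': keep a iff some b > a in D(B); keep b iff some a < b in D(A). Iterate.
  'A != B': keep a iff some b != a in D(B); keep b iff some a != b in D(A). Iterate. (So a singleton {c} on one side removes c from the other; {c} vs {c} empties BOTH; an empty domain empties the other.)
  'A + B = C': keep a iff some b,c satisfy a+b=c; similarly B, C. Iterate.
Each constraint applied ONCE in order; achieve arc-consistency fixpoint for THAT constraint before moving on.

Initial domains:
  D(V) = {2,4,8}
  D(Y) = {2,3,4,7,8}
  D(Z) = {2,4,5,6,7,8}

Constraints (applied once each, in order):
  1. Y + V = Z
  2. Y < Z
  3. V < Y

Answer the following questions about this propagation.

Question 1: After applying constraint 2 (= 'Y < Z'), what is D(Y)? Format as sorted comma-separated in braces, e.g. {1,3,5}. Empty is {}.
Constraint 1 (Y + V = Z) on D(Y)={2,3,4,7,8} D(V)={2,4,8} D(Z)={2,4,5,6,7,8}: Y {2,3,4,7,8}->{2,3,4}; V {2,4,8}->{2,4}; Z {2,4,5,6,7,8}->{4,5,6,7,8}
Constraint 2 (Y < Z) on D(Y)={2,3,4} D(Z)={4,5,6,7,8}: no change
So after constraint 2: D(Y) = {2,3,4}

Answer: {2,3,4}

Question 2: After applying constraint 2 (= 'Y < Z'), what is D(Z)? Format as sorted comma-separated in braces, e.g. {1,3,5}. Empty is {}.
Answer: {4,5,6,7,8}

Derivation:
Constraint 1 (Y + V = Z) on D(Y)={2,3,4,7,8} D(V)={2,4,8} D(Z)={2,4,5,6,7,8}: Y {2,3,4,7,8}->{2,3,4}; V {2,4,8}->{2,4}; Z {2,4,5,6,7,8}->{4,5,6,7,8}
Constraint 2 (Y < Z) on D(Y)={2,3,4} D(Z)={4,5,6,7,8}: no change
So after constraint 2: D(Z) = {4,5,6,7,8}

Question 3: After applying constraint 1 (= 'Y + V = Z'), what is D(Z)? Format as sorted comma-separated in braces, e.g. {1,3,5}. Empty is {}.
Constraint 1 (Y + V = Z) on D(Y)={2,3,4,7,8} D(V)={2,4,8} D(Z)={2,4,5,6,7,8}: Y {2,3,4,7,8}->{2,3,4}; V {2,4,8}->{2,4}; Z {2,4,5,6,7,8}->{4,5,6,7,8}
So after constraint 1: D(Z) = {4,5,6,7,8}

Answer: {4,5,6,7,8}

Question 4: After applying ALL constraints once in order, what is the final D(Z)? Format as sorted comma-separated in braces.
Constraint 1 (Y + V = Z) on D(Y)={2,3,4,7,8} D(V)={2,4,8} D(Z)={2,4,5,6,7,8}: Y {2,3,4,7,8}->{2,3,4}; V {2,4,8}->{2,4}; Z {2,4,5,6,7,8}->{4,5,6,7,8}
Constraint 2 (Y < Z) on D(Y)={2,3,4} D(Z)={4,5,6,7,8}: no change
Constraint 3 (V < Y) on D(V)={2,4} D(Y)={2,3,4}: V {2,4}->{2}; Y {2,3,4}->{3,4}
So after all 3 constraints: D(Z) = {4,5,6,7,8}

Answer: {4,5,6,7,8}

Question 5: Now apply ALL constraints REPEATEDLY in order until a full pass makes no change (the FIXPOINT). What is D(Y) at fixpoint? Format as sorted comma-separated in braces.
Answer: {3,4}

Derivation:
pass 0 (initial): D(Y)={2,3,4,7,8}
pass 1: V {2,4,8}->{2}; Y {2,3,4,7,8}->{3,4}; Z {2,4,5,6,7,8}->{4,5,6,7,8}
pass 2: Z {4,5,6,7,8}->{5,6}
pass 3: no change
Fixpoint after 3 passes: D(Y) = {3,4}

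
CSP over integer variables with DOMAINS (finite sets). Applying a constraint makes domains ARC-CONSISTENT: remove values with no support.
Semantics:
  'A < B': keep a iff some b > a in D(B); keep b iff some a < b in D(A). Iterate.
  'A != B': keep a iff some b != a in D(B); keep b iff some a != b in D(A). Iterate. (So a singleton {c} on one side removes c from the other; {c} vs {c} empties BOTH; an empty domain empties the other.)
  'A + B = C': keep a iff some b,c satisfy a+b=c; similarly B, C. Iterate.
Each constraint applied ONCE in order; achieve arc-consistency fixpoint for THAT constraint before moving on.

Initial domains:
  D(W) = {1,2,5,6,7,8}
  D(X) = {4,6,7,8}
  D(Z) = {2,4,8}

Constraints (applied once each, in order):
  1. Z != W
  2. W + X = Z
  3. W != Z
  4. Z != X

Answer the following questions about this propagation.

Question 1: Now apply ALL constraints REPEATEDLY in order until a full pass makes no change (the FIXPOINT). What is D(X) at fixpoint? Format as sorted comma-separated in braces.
pass 0 (initial): D(X)={4,6,7,8}
pass 1: W {1,2,5,6,7,8}->{1,2}; X {4,6,7,8}->{6,7}; Z {2,4,8}->{8}
pass 2: no change
Fixpoint after 2 passes: D(X) = {6,7}

Answer: {6,7}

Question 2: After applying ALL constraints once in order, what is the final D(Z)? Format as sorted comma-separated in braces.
Constraint 1 (Z != W) on D(Z)={2,4,8} D(W)={1,2,5,6,7,8}: no change
Constraint 2 (W + X = Z) on D(W)={1,2,5,6,7,8} D(X)={4,6,7,8} D(Z)={2,4,8}: W {1,2,5,6,7,8}->{1,2}; X {4,6,7,8}->{6,7}; Z {2,4,8}->{8}
Constraint 3 (W != Z) on D(W)={1,2} D(Z)={8}: no change
Constraint 4 (Z != X) on D(Z)={8} D(X)={6,7}: no change
So after all 4 constraints: D(Z) = {8}

Answer: {8}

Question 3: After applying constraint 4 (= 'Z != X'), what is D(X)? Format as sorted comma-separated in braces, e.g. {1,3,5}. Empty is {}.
Constraint 1 (Z != W) on D(Z)={2,4,8} D(W)={1,2,5,6,7,8}: no change
Constraint 2 (W + X = Z) on D(W)={1,2,5,6,7,8} D(X)={4,6,7,8} D(Z)={2,4,8}: W {1,2,5,6,7,8}->{1,2}; X {4,6,7,8}->{6,7}; Z {2,4,8}->{8}
Constraint 3 (W != Z) on D(W)={1,2} D(Z)={8}: no change
Constraint 4 (Z != X) on D(Z)={8} D(X)={6,7}: no change
So after constraint 4: D(X) = {6,7}

Answer: {6,7}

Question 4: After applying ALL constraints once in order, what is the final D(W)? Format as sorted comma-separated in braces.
Answer: {1,2}

Derivation:
Constraint 1 (Z != W) on D(Z)={2,4,8} D(W)={1,2,5,6,7,8}: no change
Constraint 2 (W + X = Z) on D(W)={1,2,5,6,7,8} D(X)={4,6,7,8} D(Z)={2,4,8}: W {1,2,5,6,7,8}->{1,2}; X {4,6,7,8}->{6,7}; Z {2,4,8}->{8}
Constraint 3 (W != Z) on D(W)={1,2} D(Z)={8}: no change
Constraint 4 (Z != X) on D(Z)={8} D(X)={6,7}: no change
So after all 4 constraints: D(W) = {1,2}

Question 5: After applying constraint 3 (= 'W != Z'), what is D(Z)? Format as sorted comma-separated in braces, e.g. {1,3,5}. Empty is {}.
Answer: {8}

Derivation:
Constraint 1 (Z != W) on D(Z)={2,4,8} D(W)={1,2,5,6,7,8}: no change
Constraint 2 (W + X = Z) on D(W)={1,2,5,6,7,8} D(X)={4,6,7,8} D(Z)={2,4,8}: W {1,2,5,6,7,8}->{1,2}; X {4,6,7,8}->{6,7}; Z {2,4,8}->{8}
Constraint 3 (W != Z) on D(W)={1,2} D(Z)={8}: no change
So after constraint 3: D(Z) = {8}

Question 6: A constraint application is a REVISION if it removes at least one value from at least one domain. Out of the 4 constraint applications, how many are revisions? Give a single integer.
Answer: 1

Derivation:
Constraint 1 (Z != W) on D(Z)={2,4,8} D(W)={1,2,5,6,7,8}: no change => not a revision
Constraint 2 (W + X = Z) on D(W)={1,2,5,6,7,8} D(X)={4,6,7,8} D(Z)={2,4,8}: W {1,2,5,6,7,8}->{1,2}; X {4,6,7,8}->{6,7}; Z {2,4,8}->{8} => REVISION
Constraint 3 (W != Z) on D(W)={1,2} D(Z)={8}: no change => not a revision
Constraint 4 (Z != X) on D(Z)={8} D(X)={6,7}: no change => not a revision
Total revisions = 1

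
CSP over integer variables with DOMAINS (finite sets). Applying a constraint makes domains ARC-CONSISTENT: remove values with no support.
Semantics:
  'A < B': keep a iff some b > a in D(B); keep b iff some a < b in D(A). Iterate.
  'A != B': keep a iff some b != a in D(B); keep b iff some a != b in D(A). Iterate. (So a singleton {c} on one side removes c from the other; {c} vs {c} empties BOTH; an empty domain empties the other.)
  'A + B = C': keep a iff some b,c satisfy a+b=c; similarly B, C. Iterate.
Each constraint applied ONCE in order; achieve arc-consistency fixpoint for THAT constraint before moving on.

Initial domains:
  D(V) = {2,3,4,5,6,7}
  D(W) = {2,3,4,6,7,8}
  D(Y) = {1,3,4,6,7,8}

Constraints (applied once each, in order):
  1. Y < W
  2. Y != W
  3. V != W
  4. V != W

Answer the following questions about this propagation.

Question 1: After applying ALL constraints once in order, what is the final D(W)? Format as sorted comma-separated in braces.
Constraint 1 (Y < W) on D(Y)={1,3,4,6,7,8} D(W)={2,3,4,6,7,8}: Y {1,3,4,6,7,8}->{1,3,4,6,7}
Constraint 2 (Y != W) on D(Y)={1,3,4,6,7} D(W)={2,3,4,6,7,8}: no change
Constraint 3 (V != W) on D(V)={2,3,4,5,6,7} D(W)={2,3,4,6,7,8}: no change
Constraint 4 (V != W) on D(V)={2,3,4,5,6,7} D(W)={2,3,4,6,7,8}: no change
So after all 4 constraints: D(W) = {2,3,4,6,7,8}

Answer: {2,3,4,6,7,8}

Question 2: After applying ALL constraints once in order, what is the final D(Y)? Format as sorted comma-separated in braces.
Answer: {1,3,4,6,7}

Derivation:
Constraint 1 (Y < W) on D(Y)={1,3,4,6,7,8} D(W)={2,3,4,6,7,8}: Y {1,3,4,6,7,8}->{1,3,4,6,7}
Constraint 2 (Y != W) on D(Y)={1,3,4,6,7} D(W)={2,3,4,6,7,8}: no change
Constraint 3 (V != W) on D(V)={2,3,4,5,6,7} D(W)={2,3,4,6,7,8}: no change
Constraint 4 (V != W) on D(V)={2,3,4,5,6,7} D(W)={2,3,4,6,7,8}: no change
So after all 4 constraints: D(Y) = {1,3,4,6,7}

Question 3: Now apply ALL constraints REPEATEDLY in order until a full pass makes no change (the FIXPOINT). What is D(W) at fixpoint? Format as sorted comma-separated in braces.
pass 0 (initial): D(W)={2,3,4,6,7,8}
pass 1: Y {1,3,4,6,7,8}->{1,3,4,6,7}
pass 2: no change
Fixpoint after 2 passes: D(W) = {2,3,4,6,7,8}

Answer: {2,3,4,6,7,8}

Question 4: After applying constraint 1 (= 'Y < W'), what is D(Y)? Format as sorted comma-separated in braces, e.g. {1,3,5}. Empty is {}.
Answer: {1,3,4,6,7}

Derivation:
Constraint 1 (Y < W) on D(Y)={1,3,4,6,7,8} D(W)={2,3,4,6,7,8}: Y {1,3,4,6,7,8}->{1,3,4,6,7}
So after constraint 1: D(Y) = {1,3,4,6,7}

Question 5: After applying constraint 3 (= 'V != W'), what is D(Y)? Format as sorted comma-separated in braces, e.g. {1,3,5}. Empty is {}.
Constraint 1 (Y < W) on D(Y)={1,3,4,6,7,8} D(W)={2,3,4,6,7,8}: Y {1,3,4,6,7,8}->{1,3,4,6,7}
Constraint 2 (Y != W) on D(Y)={1,3,4,6,7} D(W)={2,3,4,6,7,8}: no change
Constraint 3 (V != W) on D(V)={2,3,4,5,6,7} D(W)={2,3,4,6,7,8}: no change
So after constraint 3: D(Y) = {1,3,4,6,7}

Answer: {1,3,4,6,7}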